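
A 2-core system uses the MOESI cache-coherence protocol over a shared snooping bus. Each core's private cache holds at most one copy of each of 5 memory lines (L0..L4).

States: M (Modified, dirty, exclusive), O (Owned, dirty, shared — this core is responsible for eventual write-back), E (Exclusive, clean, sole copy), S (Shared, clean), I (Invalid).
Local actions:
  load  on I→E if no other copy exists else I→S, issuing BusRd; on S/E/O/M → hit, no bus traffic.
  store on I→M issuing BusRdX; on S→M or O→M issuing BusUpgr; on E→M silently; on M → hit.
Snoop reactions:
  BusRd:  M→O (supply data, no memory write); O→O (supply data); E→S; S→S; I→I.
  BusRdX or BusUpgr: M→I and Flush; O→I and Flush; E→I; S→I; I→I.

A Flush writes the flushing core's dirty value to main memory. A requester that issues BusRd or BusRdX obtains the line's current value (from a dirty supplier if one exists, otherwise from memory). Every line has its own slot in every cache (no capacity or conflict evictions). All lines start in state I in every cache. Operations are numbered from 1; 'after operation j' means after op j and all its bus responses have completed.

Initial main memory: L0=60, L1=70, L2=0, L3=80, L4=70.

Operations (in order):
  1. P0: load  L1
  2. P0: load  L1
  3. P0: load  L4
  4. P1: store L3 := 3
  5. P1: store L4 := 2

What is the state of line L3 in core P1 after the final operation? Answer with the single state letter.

state = M

  op1 P0: load  L1 → E/I on L1; bus BusRd; mem=70
  op2 P0: load  L1 → E/I on L1; bus (none); mem=70
  op3 P0: load  L4 → E/I on L4; bus BusRd; mem=70
  op4 P1: store L3 := 3 → I/M on L3; bus BusRdX; mem=80
  op5 P1: store L4 := 2 → I/M on L4; bus BusRdX; mem=70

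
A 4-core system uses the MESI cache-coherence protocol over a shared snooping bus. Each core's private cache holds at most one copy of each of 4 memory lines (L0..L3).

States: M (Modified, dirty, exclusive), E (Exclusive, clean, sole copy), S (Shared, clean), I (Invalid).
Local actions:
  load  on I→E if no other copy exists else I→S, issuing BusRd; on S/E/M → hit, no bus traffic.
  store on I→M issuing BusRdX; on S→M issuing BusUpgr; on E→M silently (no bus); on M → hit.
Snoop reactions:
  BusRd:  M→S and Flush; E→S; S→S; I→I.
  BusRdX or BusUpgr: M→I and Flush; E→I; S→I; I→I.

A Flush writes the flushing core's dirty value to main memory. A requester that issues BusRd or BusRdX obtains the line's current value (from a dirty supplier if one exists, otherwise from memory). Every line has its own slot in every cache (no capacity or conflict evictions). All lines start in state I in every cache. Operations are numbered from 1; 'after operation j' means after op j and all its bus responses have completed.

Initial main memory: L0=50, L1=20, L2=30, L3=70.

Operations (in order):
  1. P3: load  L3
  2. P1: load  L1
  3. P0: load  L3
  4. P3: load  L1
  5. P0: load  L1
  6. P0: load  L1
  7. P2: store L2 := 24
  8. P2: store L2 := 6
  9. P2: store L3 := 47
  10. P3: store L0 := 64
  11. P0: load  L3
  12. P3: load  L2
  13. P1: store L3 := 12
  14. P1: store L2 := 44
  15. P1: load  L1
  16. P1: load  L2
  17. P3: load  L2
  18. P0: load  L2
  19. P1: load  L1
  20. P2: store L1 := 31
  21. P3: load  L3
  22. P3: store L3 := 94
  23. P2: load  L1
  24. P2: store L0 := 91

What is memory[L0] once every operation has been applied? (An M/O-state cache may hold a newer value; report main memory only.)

memory[L0] = 64

step 1: P3: load  L3  ⟶  IIIE  (L3)  txn=BusRd  M[L3]=70
step 2: P1: load  L1  ⟶  IEII  (L1)  txn=BusRd  M[L1]=20
step 3: P0: load  L3  ⟶  SIIS  (L3)  txn=BusRd  M[L3]=70
step 4: P3: load  L1  ⟶  ISIS  (L1)  txn=BusRd  M[L1]=20
step 5: P0: load  L1  ⟶  SSIS  (L1)  txn=BusRd  M[L1]=20
step 6: P0: load  L1  ⟶  SSIS  (L1)  txn=∅  M[L1]=20
step 7: P2: store L2 := 24  ⟶  IIMI  (L2)  txn=BusRdX  M[L2]=30
step 8: P2: store L2 := 6  ⟶  IIMI  (L2)  txn=∅  M[L2]=30
step 9: P2: store L3 := 47  ⟶  IIMI  (L3)  txn=BusRdX  M[L3]=70
step 10: P3: store L0 := 64  ⟶  IIIM  (L0)  txn=BusRdX  M[L0]=50
step 11: P0: load  L3  ⟶  SISI  (L3)  txn=BusRd+Flush  M[L3]=47
step 12: P3: load  L2  ⟶  IISS  (L2)  txn=BusRd+Flush  M[L2]=6
step 13: P1: store L3 := 12  ⟶  IMII  (L3)  txn=BusRdX  M[L3]=47
step 14: P1: store L2 := 44  ⟶  IMII  (L2)  txn=BusRdX  M[L2]=6
step 15: P1: load  L1  ⟶  SSIS  (L1)  txn=∅  M[L1]=20
step 16: P1: load  L2  ⟶  IMII  (L2)  txn=∅  M[L2]=6
step 17: P3: load  L2  ⟶  ISIS  (L2)  txn=BusRd+Flush  M[L2]=44
step 18: P0: load  L2  ⟶  SSIS  (L2)  txn=BusRd  M[L2]=44
step 19: P1: load  L1  ⟶  SSIS  (L1)  txn=∅  M[L1]=20
step 20: P2: store L1 := 31  ⟶  IIMI  (L1)  txn=BusRdX  M[L1]=20
step 21: P3: load  L3  ⟶  ISIS  (L3)  txn=BusRd+Flush  M[L3]=12
step 22: P3: store L3 := 94  ⟶  IIIM  (L3)  txn=BusUpgr  M[L3]=12
step 23: P2: load  L1  ⟶  IIMI  (L1)  txn=∅  M[L1]=20
step 24: P2: store L0 := 91  ⟶  IIMI  (L0)  txn=BusRdX+Flush  M[L0]=64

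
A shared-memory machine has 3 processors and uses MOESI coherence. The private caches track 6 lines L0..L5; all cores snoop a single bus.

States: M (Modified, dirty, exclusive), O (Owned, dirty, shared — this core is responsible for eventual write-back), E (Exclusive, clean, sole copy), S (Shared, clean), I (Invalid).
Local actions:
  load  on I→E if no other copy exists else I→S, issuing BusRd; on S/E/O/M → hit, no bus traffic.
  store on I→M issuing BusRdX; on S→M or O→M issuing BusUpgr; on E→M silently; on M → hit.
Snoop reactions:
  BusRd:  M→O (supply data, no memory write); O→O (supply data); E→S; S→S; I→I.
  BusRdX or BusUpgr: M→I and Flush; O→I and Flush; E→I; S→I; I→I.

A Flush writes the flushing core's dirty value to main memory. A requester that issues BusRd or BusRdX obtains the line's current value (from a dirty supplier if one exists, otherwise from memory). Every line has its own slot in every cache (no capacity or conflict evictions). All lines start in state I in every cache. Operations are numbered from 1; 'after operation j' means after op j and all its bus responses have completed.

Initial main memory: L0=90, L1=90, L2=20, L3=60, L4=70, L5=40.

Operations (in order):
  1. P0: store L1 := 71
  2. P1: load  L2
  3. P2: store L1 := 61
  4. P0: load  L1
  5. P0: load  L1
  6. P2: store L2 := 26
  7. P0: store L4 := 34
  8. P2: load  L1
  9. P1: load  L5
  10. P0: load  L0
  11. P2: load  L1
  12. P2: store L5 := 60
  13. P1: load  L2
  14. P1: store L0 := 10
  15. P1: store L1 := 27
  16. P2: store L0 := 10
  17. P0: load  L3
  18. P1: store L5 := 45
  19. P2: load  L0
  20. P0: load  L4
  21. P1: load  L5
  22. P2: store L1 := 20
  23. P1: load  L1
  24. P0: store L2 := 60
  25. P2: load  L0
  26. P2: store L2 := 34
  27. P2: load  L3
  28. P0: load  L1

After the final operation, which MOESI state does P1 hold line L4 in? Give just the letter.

state = I

  op1 P0: store L1 := 71 → M/I/I on L1; bus BusRdX; mem=90
  op2 P1: load  L2 → I/E/I on L2; bus BusRd; mem=20
  op3 P2: store L1 := 61 → I/I/M on L1; bus BusRdX Flush; mem=71
  op4 P0: load  L1 → S/I/O on L1; bus BusRd; mem=71
  op5 P0: load  L1 → S/I/O on L1; bus (none); mem=71
  op6 P2: store L2 := 26 → I/I/M on L2; bus BusRdX; mem=20
  op7 P0: store L4 := 34 → M/I/I on L4; bus BusRdX; mem=70
  op8 P2: load  L1 → S/I/O on L1; bus (none); mem=71
  op9 P1: load  L5 → I/E/I on L5; bus BusRd; mem=40
  op10 P0: load  L0 → E/I/I on L0; bus BusRd; mem=90
  op11 P2: load  L1 → S/I/O on L1; bus (none); mem=71
  op12 P2: store L5 := 60 → I/I/M on L5; bus BusRdX; mem=40
  op13 P1: load  L2 → I/S/O on L2; bus BusRd; mem=20
  op14 P1: store L0 := 10 → I/M/I on L0; bus BusRdX; mem=90
  op15 P1: store L1 := 27 → I/M/I on L1; bus BusRdX Flush; mem=61
  op16 P2: store L0 := 10 → I/I/M on L0; bus BusRdX Flush; mem=10
  op17 P0: load  L3 → E/I/I on L3; bus BusRd; mem=60
  op18 P1: store L5 := 45 → I/M/I on L5; bus BusRdX Flush; mem=60
  op19 P2: load  L0 → I/I/M on L0; bus (none); mem=10
  op20 P0: load  L4 → M/I/I on L4; bus (none); mem=70
  op21 P1: load  L5 → I/M/I on L5; bus (none); mem=60
  op22 P2: store L1 := 20 → I/I/M on L1; bus BusRdX Flush; mem=27
  op23 P1: load  L1 → I/S/O on L1; bus BusRd; mem=27
  op24 P0: store L2 := 60 → M/I/I on L2; bus BusRdX Flush; mem=26
  op25 P2: load  L0 → I/I/M on L0; bus (none); mem=10
  op26 P2: store L2 := 34 → I/I/M on L2; bus BusRdX Flush; mem=60
  op27 P2: load  L3 → S/I/S on L3; bus BusRd; mem=60
  op28 P0: load  L1 → S/S/O on L1; bus BusRd; mem=27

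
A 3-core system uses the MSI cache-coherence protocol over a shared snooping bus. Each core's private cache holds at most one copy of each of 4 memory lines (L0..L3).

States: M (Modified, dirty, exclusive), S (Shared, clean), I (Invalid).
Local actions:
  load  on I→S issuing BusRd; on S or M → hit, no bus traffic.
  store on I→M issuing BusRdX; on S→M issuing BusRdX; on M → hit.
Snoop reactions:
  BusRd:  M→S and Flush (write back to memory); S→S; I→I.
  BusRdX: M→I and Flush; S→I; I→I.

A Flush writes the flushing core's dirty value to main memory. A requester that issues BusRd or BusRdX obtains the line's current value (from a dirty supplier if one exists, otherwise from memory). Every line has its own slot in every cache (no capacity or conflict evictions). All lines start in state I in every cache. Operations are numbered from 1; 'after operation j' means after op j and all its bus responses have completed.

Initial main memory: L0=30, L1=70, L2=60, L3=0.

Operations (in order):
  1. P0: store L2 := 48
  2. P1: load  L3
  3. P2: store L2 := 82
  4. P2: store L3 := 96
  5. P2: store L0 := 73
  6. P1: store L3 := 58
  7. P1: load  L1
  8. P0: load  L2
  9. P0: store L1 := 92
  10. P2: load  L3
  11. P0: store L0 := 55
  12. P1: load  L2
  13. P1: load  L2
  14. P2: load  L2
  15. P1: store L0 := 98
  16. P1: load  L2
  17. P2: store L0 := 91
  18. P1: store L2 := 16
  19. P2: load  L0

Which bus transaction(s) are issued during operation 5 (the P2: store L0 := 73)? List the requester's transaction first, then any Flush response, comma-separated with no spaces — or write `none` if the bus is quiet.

bus = BusRdX

[1] P0: store L2 := 48 | P0:M(48), P1:I, P2:I | bus: BusRdX
[2] P1: load  L3 | P0:I, P1:S(0), P2:I | bus: BusRd
[3] P2: store L2 := 82 | P0:I, P1:I, P2:M(82) | bus: BusRdX,Flush
[4] P2: store L3 := 96 | P0:I, P1:I, P2:M(96) | bus: BusRdX
[5] P2: store L0 := 73 | P0:I, P1:I, P2:M(73) | bus: BusRdX
[6] P1: store L3 := 58 | P0:I, P1:M(58), P2:I | bus: BusRdX,Flush
[7] P1: load  L1 | P0:I, P1:S(70), P2:I | bus: BusRd
[8] P0: load  L2 | P0:S(82), P1:I, P2:S(82) | bus: BusRd,Flush
[9] P0: store L1 := 92 | P0:M(92), P1:I, P2:I | bus: BusRdX
[10] P2: load  L3 | P0:I, P1:S(58), P2:S(58) | bus: BusRd,Flush
[11] P0: store L0 := 55 | P0:M(55), P1:I, P2:I | bus: BusRdX,Flush
[12] P1: load  L2 | P0:S(82), P1:S(82), P2:S(82) | bus: BusRd
[13] P1: load  L2 | P0:S(82), P1:S(82), P2:S(82) | bus: none
[14] P2: load  L2 | P0:S(82), P1:S(82), P2:S(82) | bus: none
[15] P1: store L0 := 98 | P0:I, P1:M(98), P2:I | bus: BusRdX,Flush
[16] P1: load  L2 | P0:S(82), P1:S(82), P2:S(82) | bus: none
[17] P2: store L0 := 91 | P0:I, P1:I, P2:M(91) | bus: BusRdX,Flush
[18] P1: store L2 := 16 | P0:I, P1:M(16), P2:I | bus: BusRdX
[19] P2: load  L0 | P0:I, P1:I, P2:M(91) | bus: none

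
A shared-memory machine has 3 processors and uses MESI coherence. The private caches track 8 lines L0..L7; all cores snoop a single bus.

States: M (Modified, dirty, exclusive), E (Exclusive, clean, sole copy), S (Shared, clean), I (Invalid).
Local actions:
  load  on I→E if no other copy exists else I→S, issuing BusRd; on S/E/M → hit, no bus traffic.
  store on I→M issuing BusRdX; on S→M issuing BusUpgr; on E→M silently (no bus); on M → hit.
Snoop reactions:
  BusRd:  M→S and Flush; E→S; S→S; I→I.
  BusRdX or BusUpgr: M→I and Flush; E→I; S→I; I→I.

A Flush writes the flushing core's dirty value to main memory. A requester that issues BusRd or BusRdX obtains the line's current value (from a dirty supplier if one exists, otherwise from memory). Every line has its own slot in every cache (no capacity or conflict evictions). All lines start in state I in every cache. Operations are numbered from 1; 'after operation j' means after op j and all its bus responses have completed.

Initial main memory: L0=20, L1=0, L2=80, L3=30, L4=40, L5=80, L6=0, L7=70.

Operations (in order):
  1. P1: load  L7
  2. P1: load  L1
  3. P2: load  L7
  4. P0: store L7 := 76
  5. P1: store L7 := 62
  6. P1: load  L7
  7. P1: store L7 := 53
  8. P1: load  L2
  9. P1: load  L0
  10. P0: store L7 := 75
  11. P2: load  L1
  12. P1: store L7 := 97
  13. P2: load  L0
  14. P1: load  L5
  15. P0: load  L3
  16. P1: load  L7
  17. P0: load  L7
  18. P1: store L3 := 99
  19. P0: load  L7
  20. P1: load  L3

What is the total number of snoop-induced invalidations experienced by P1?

invalidations = 2

1. P1: load  L7  bus=[BusRd]  L7: P0=I P1=E P2=I  mem[L7]=70
2. P1: load  L1  bus=[BusRd]  L1: P0=I P1=E P2=I  mem[L1]=0
3. P2: load  L7  bus=[BusRd]  L7: P0=I P1=S P2=S  mem[L7]=70
4. P0: store L7 := 76  bus=[BusRdX]  L7: P0=M P1=I P2=I  mem[L7]=70
5. P1: store L7 := 62  bus=[BusRdX,Flush]  L7: P0=I P1=M P2=I  mem[L7]=76
6. P1: load  L7  bus=[-]  L7: P0=I P1=M P2=I  mem[L7]=76
7. P1: store L7 := 53  bus=[-]  L7: P0=I P1=M P2=I  mem[L7]=76
8. P1: load  L2  bus=[BusRd]  L2: P0=I P1=E P2=I  mem[L2]=80
9. P1: load  L0  bus=[BusRd]  L0: P0=I P1=E P2=I  mem[L0]=20
10. P0: store L7 := 75  bus=[BusRdX,Flush]  L7: P0=M P1=I P2=I  mem[L7]=53
11. P2: load  L1  bus=[BusRd]  L1: P0=I P1=S P2=S  mem[L1]=0
12. P1: store L7 := 97  bus=[BusRdX,Flush]  L7: P0=I P1=M P2=I  mem[L7]=75
13. P2: load  L0  bus=[BusRd]  L0: P0=I P1=S P2=S  mem[L0]=20
14. P1: load  L5  bus=[BusRd]  L5: P0=I P1=E P2=I  mem[L5]=80
15. P0: load  L3  bus=[BusRd]  L3: P0=E P1=I P2=I  mem[L3]=30
16. P1: load  L7  bus=[-]  L7: P0=I P1=M P2=I  mem[L7]=75
17. P0: load  L7  bus=[BusRd,Flush]  L7: P0=S P1=S P2=I  mem[L7]=97
18. P1: store L3 := 99  bus=[BusRdX]  L3: P0=I P1=M P2=I  mem[L3]=30
19. P0: load  L7  bus=[-]  L7: P0=S P1=S P2=I  mem[L7]=97
20. P1: load  L3  bus=[-]  L3: P0=I P1=M P2=I  mem[L3]=30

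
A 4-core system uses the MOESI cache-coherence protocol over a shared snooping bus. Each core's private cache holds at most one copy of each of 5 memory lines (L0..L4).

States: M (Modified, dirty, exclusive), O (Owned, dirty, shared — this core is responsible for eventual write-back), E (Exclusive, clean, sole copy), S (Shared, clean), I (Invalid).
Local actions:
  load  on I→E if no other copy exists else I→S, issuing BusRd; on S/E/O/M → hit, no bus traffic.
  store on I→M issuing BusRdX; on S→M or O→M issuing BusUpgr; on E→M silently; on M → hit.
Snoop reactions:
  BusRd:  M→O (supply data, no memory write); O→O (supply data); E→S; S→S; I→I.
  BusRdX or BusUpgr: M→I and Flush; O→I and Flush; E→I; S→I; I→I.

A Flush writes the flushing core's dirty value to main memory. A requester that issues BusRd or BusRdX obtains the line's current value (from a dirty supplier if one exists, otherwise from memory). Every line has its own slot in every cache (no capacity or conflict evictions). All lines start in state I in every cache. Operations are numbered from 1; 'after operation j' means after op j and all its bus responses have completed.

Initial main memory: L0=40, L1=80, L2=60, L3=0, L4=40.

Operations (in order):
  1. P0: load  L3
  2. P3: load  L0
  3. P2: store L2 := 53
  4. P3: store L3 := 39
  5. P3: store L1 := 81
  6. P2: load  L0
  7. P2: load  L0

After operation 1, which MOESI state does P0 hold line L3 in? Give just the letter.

  op1 P0: load  L3 → E/I/I/I on L3; bus BusRd; mem=0
  op2 P3: load  L0 → I/I/I/E on L0; bus BusRd; mem=40
  op3 P2: store L2 := 53 → I/I/M/I on L2; bus BusRdX; mem=60
  op4 P3: store L3 := 39 → I/I/I/M on L3; bus BusRdX; mem=0
  op5 P3: store L1 := 81 → I/I/I/M on L1; bus BusRdX; mem=80
  op6 P2: load  L0 → I/I/S/S on L0; bus BusRd; mem=40
  op7 P2: load  L0 → I/I/S/S on L0; bus (none); mem=40

state = E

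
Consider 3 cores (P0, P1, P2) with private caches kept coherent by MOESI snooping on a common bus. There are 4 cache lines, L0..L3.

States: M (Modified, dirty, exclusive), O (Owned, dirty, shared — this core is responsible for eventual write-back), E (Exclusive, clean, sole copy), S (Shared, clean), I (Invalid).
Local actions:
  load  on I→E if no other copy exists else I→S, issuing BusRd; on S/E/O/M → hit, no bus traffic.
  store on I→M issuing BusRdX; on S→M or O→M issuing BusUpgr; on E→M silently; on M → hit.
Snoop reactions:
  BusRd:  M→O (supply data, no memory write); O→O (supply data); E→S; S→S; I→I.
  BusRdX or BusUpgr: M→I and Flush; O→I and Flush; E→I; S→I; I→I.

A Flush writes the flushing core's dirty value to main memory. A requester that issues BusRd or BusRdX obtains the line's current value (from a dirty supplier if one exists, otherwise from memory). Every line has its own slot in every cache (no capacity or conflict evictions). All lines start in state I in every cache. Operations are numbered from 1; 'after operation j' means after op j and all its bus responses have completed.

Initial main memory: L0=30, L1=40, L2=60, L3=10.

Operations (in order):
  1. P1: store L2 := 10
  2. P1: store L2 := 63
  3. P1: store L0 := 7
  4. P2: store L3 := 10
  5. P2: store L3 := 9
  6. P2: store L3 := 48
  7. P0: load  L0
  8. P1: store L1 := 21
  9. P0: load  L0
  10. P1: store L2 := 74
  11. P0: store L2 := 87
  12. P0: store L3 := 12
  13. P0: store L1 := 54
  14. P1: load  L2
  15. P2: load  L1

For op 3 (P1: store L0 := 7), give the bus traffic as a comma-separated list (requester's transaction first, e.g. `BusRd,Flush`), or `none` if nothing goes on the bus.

bus = BusRdX

[1] P1: store L2 := 10 | P0:I, P1:M(10), P2:I | bus: BusRdX
[2] P1: store L2 := 63 | P0:I, P1:M(63), P2:I | bus: none
[3] P1: store L0 := 7 | P0:I, P1:M(7), P2:I | bus: BusRdX
[4] P2: store L3 := 10 | P0:I, P1:I, P2:M(10) | bus: BusRdX
[5] P2: store L3 := 9 | P0:I, P1:I, P2:M(9) | bus: none
[6] P2: store L3 := 48 | P0:I, P1:I, P2:M(48) | bus: none
[7] P0: load  L0 | P0:S(7), P1:O(7), P2:I | bus: BusRd
[8] P1: store L1 := 21 | P0:I, P1:M(21), P2:I | bus: BusRdX
[9] P0: load  L0 | P0:S(7), P1:O(7), P2:I | bus: none
[10] P1: store L2 := 74 | P0:I, P1:M(74), P2:I | bus: none
[11] P0: store L2 := 87 | P0:M(87), P1:I, P2:I | bus: BusRdX,Flush
[12] P0: store L3 := 12 | P0:M(12), P1:I, P2:I | bus: BusRdX,Flush
[13] P0: store L1 := 54 | P0:M(54), P1:I, P2:I | bus: BusRdX,Flush
[14] P1: load  L2 | P0:O(87), P1:S(87), P2:I | bus: BusRd
[15] P2: load  L1 | P0:O(54), P1:I, P2:S(54) | bus: BusRd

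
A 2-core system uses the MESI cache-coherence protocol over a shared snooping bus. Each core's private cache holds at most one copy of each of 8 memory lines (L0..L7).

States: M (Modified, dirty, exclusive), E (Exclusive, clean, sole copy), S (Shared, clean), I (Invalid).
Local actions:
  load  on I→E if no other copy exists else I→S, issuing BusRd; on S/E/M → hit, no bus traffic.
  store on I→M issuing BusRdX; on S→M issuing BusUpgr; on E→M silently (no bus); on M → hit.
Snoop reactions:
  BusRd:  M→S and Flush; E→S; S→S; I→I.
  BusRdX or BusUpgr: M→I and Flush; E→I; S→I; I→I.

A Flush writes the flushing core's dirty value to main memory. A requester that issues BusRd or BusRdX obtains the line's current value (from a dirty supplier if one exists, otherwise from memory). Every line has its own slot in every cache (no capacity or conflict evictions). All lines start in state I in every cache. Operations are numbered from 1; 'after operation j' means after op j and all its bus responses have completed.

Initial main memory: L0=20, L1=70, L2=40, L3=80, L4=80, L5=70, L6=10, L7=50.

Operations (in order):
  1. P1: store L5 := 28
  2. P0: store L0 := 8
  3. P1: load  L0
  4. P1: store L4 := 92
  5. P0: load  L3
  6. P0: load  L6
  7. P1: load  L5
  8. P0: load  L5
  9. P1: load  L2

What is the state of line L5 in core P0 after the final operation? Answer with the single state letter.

state = S

[1] P1: store L5 := 28 | P0:I, P1:M(28) | bus: BusRdX
[2] P0: store L0 := 8 | P0:M(8), P1:I | bus: BusRdX
[3] P1: load  L0 | P0:S(8), P1:S(8) | bus: BusRd,Flush
[4] P1: store L4 := 92 | P0:I, P1:M(92) | bus: BusRdX
[5] P0: load  L3 | P0:E(80), P1:I | bus: BusRd
[6] P0: load  L6 | P0:E(10), P1:I | bus: BusRd
[7] P1: load  L5 | P0:I, P1:M(28) | bus: none
[8] P0: load  L5 | P0:S(28), P1:S(28) | bus: BusRd,Flush
[9] P1: load  L2 | P0:I, P1:E(40) | bus: BusRd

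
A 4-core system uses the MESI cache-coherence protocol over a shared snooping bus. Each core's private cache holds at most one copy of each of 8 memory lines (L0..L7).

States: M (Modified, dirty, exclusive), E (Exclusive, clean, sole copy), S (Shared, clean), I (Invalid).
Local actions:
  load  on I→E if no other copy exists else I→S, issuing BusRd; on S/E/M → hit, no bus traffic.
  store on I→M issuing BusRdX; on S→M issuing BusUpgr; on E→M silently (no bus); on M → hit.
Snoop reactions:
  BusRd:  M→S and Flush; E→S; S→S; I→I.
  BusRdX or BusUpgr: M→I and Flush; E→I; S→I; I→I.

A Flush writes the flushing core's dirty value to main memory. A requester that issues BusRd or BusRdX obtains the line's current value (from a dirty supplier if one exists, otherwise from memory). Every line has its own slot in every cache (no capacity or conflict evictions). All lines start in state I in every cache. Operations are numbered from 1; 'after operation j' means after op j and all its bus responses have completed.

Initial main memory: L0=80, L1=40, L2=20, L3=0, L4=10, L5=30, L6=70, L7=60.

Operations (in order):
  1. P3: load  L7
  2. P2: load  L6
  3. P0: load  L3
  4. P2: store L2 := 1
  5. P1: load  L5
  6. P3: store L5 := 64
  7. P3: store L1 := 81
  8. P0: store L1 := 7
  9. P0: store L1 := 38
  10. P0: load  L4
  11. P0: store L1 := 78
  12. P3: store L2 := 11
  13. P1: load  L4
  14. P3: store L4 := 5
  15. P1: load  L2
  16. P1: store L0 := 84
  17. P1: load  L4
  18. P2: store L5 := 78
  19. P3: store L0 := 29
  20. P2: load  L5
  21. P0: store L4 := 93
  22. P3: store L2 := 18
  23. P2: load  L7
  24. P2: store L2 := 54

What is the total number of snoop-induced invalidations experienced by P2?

1. P3: load  L7  bus=[BusRd]  L7: P0=I P1=I P2=I P3=E  mem[L7]=60
2. P2: load  L6  bus=[BusRd]  L6: P0=I P1=I P2=E P3=I  mem[L6]=70
3. P0: load  L3  bus=[BusRd]  L3: P0=E P1=I P2=I P3=I  mem[L3]=0
4. P2: store L2 := 1  bus=[BusRdX]  L2: P0=I P1=I P2=M P3=I  mem[L2]=20
5. P1: load  L5  bus=[BusRd]  L5: P0=I P1=E P2=I P3=I  mem[L5]=30
6. P3: store L5 := 64  bus=[BusRdX]  L5: P0=I P1=I P2=I P3=M  mem[L5]=30
7. P3: store L1 := 81  bus=[BusRdX]  L1: P0=I P1=I P2=I P3=M  mem[L1]=40
8. P0: store L1 := 7  bus=[BusRdX,Flush]  L1: P0=M P1=I P2=I P3=I  mem[L1]=81
9. P0: store L1 := 38  bus=[-]  L1: P0=M P1=I P2=I P3=I  mem[L1]=81
10. P0: load  L4  bus=[BusRd]  L4: P0=E P1=I P2=I P3=I  mem[L4]=10
11. P0: store L1 := 78  bus=[-]  L1: P0=M P1=I P2=I P3=I  mem[L1]=81
12. P3: store L2 := 11  bus=[BusRdX,Flush]  L2: P0=I P1=I P2=I P3=M  mem[L2]=1
13. P1: load  L4  bus=[BusRd]  L4: P0=S P1=S P2=I P3=I  mem[L4]=10
14. P3: store L4 := 5  bus=[BusRdX]  L4: P0=I P1=I P2=I P3=M  mem[L4]=10
15. P1: load  L2  bus=[BusRd,Flush]  L2: P0=I P1=S P2=I P3=S  mem[L2]=11
16. P1: store L0 := 84  bus=[BusRdX]  L0: P0=I P1=M P2=I P3=I  mem[L0]=80
17. P1: load  L4  bus=[BusRd,Flush]  L4: P0=I P1=S P2=I P3=S  mem[L4]=5
18. P2: store L5 := 78  bus=[BusRdX,Flush]  L5: P0=I P1=I P2=M P3=I  mem[L5]=64
19. P3: store L0 := 29  bus=[BusRdX,Flush]  L0: P0=I P1=I P2=I P3=M  mem[L0]=84
20. P2: load  L5  bus=[-]  L5: P0=I P1=I P2=M P3=I  mem[L5]=64
21. P0: store L4 := 93  bus=[BusRdX]  L4: P0=M P1=I P2=I P3=I  mem[L4]=5
22. P3: store L2 := 18  bus=[BusUpgr]  L2: P0=I P1=I P2=I P3=M  mem[L2]=11
23. P2: load  L7  bus=[BusRd]  L7: P0=I P1=I P2=S P3=S  mem[L7]=60
24. P2: store L2 := 54  bus=[BusRdX,Flush]  L2: P0=I P1=I P2=M P3=I  mem[L2]=18

invalidations = 1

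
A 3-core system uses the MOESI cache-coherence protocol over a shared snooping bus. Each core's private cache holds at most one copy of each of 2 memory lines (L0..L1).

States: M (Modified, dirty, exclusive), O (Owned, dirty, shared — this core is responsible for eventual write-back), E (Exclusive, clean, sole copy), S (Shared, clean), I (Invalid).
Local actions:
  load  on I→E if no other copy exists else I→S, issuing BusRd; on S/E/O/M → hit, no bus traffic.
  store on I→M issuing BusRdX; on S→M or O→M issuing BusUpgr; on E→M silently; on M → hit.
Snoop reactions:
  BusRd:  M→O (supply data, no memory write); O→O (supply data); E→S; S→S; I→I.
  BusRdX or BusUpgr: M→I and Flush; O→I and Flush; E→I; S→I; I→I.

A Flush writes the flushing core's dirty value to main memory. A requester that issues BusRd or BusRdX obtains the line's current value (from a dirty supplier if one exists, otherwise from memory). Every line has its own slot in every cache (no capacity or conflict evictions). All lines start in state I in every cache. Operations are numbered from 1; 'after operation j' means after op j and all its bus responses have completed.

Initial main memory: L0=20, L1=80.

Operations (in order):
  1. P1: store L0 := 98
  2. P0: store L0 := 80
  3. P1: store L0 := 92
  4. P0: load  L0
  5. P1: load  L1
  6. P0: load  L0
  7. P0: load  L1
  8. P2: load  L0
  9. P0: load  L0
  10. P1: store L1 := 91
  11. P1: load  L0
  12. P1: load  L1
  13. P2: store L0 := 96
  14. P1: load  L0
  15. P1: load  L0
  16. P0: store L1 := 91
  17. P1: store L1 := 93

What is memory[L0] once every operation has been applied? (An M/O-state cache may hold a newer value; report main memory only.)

  op1 P1: store L0 := 98 → I/M/I on L0; bus BusRdX; mem=20
  op2 P0: store L0 := 80 → M/I/I on L0; bus BusRdX Flush; mem=98
  op3 P1: store L0 := 92 → I/M/I on L0; bus BusRdX Flush; mem=80
  op4 P0: load  L0 → S/O/I on L0; bus BusRd; mem=80
  op5 P1: load  L1 → I/E/I on L1; bus BusRd; mem=80
  op6 P0: load  L0 → S/O/I on L0; bus (none); mem=80
  op7 P0: load  L1 → S/S/I on L1; bus BusRd; mem=80
  op8 P2: load  L0 → S/O/S on L0; bus BusRd; mem=80
  op9 P0: load  L0 → S/O/S on L0; bus (none); mem=80
  op10 P1: store L1 := 91 → I/M/I on L1; bus BusUpgr; mem=80
  op11 P1: load  L0 → S/O/S on L0; bus (none); mem=80
  op12 P1: load  L1 → I/M/I on L1; bus (none); mem=80
  op13 P2: store L0 := 96 → I/I/M on L0; bus BusUpgr Flush; mem=92
  op14 P1: load  L0 → I/S/O on L0; bus BusRd; mem=92
  op15 P1: load  L0 → I/S/O on L0; bus (none); mem=92
  op16 P0: store L1 := 91 → M/I/I on L1; bus BusRdX Flush; mem=91
  op17 P1: store L1 := 93 → I/M/I on L1; bus BusRdX Flush; mem=91

memory[L0] = 92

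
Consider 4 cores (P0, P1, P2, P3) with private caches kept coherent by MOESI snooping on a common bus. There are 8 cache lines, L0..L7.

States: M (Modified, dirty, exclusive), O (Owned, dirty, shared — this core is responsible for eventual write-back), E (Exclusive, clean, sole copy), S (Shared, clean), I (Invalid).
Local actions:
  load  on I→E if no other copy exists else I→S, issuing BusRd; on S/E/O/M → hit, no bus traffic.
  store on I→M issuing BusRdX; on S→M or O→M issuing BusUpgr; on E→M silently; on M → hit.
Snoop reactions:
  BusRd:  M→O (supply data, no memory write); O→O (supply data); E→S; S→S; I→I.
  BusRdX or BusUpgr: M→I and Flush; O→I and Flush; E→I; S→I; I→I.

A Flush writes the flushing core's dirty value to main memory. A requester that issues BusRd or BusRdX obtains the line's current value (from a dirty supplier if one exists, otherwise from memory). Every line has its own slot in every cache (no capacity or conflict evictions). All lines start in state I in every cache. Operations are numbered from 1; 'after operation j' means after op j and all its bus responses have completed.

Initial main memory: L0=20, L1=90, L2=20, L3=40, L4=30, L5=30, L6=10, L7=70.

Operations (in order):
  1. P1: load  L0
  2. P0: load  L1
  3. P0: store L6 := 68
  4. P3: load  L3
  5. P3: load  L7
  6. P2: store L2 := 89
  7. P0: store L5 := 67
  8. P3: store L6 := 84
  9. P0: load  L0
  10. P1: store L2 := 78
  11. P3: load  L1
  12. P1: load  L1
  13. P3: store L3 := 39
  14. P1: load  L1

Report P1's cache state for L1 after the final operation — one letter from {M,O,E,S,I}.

[1] P1: load  L0 | P0:I, P1:E(20), P2:I, P3:I | bus: BusRd
[2] P0: load  L1 | P0:E(90), P1:I, P2:I, P3:I | bus: BusRd
[3] P0: store L6 := 68 | P0:M(68), P1:I, P2:I, P3:I | bus: BusRdX
[4] P3: load  L3 | P0:I, P1:I, P2:I, P3:E(40) | bus: BusRd
[5] P3: load  L7 | P0:I, P1:I, P2:I, P3:E(70) | bus: BusRd
[6] P2: store L2 := 89 | P0:I, P1:I, P2:M(89), P3:I | bus: BusRdX
[7] P0: store L5 := 67 | P0:M(67), P1:I, P2:I, P3:I | bus: BusRdX
[8] P3: store L6 := 84 | P0:I, P1:I, P2:I, P3:M(84) | bus: BusRdX,Flush
[9] P0: load  L0 | P0:S(20), P1:S(20), P2:I, P3:I | bus: BusRd
[10] P1: store L2 := 78 | P0:I, P1:M(78), P2:I, P3:I | bus: BusRdX,Flush
[11] P3: load  L1 | P0:S(90), P1:I, P2:I, P3:S(90) | bus: BusRd
[12] P1: load  L1 | P0:S(90), P1:S(90), P2:I, P3:S(90) | bus: BusRd
[13] P3: store L3 := 39 | P0:I, P1:I, P2:I, P3:M(39) | bus: none
[14] P1: load  L1 | P0:S(90), P1:S(90), P2:I, P3:S(90) | bus: none

state = S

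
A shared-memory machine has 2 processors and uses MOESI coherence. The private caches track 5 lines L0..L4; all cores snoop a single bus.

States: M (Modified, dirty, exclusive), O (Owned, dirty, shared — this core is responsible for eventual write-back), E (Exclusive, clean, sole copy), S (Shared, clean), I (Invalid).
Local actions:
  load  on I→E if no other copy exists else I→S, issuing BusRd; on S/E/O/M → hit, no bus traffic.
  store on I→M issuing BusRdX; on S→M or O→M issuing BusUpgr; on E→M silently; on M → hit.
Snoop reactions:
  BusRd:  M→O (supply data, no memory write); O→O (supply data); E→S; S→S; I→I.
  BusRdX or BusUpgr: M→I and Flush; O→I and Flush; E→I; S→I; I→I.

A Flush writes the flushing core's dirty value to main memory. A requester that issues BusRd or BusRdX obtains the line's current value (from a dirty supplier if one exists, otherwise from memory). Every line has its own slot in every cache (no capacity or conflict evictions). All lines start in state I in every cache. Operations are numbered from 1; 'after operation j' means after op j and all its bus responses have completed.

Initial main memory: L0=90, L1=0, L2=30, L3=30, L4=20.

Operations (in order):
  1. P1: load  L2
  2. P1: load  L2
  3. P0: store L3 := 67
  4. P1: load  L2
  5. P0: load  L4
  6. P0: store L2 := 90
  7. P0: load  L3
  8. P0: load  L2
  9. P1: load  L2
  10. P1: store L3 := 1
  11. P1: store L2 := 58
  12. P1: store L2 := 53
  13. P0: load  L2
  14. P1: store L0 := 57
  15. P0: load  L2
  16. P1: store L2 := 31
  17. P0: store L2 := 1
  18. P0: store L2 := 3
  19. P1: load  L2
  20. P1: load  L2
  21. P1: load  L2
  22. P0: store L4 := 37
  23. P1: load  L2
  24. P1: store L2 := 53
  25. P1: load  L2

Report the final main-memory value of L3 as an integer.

[1] P1: load  L2 | P0:I, P1:E(30) | bus: BusRd
[2] P1: load  L2 | P0:I, P1:E(30) | bus: none
[3] P0: store L3 := 67 | P0:M(67), P1:I | bus: BusRdX
[4] P1: load  L2 | P0:I, P1:E(30) | bus: none
[5] P0: load  L4 | P0:E(20), P1:I | bus: BusRd
[6] P0: store L2 := 90 | P0:M(90), P1:I | bus: BusRdX
[7] P0: load  L3 | P0:M(67), P1:I | bus: none
[8] P0: load  L2 | P0:M(90), P1:I | bus: none
[9] P1: load  L2 | P0:O(90), P1:S(90) | bus: BusRd
[10] P1: store L3 := 1 | P0:I, P1:M(1) | bus: BusRdX,Flush
[11] P1: store L2 := 58 | P0:I, P1:M(58) | bus: BusUpgr,Flush
[12] P1: store L2 := 53 | P0:I, P1:M(53) | bus: none
[13] P0: load  L2 | P0:S(53), P1:O(53) | bus: BusRd
[14] P1: store L0 := 57 | P0:I, P1:M(57) | bus: BusRdX
[15] P0: load  L2 | P0:S(53), P1:O(53) | bus: none
[16] P1: store L2 := 31 | P0:I, P1:M(31) | bus: BusUpgr
[17] P0: store L2 := 1 | P0:M(1), P1:I | bus: BusRdX,Flush
[18] P0: store L2 := 3 | P0:M(3), P1:I | bus: none
[19] P1: load  L2 | P0:O(3), P1:S(3) | bus: BusRd
[20] P1: load  L2 | P0:O(3), P1:S(3) | bus: none
[21] P1: load  L2 | P0:O(3), P1:S(3) | bus: none
[22] P0: store L4 := 37 | P0:M(37), P1:I | bus: none
[23] P1: load  L2 | P0:O(3), P1:S(3) | bus: none
[24] P1: store L2 := 53 | P0:I, P1:M(53) | bus: BusUpgr,Flush
[25] P1: load  L2 | P0:I, P1:M(53) | bus: none

memory[L3] = 67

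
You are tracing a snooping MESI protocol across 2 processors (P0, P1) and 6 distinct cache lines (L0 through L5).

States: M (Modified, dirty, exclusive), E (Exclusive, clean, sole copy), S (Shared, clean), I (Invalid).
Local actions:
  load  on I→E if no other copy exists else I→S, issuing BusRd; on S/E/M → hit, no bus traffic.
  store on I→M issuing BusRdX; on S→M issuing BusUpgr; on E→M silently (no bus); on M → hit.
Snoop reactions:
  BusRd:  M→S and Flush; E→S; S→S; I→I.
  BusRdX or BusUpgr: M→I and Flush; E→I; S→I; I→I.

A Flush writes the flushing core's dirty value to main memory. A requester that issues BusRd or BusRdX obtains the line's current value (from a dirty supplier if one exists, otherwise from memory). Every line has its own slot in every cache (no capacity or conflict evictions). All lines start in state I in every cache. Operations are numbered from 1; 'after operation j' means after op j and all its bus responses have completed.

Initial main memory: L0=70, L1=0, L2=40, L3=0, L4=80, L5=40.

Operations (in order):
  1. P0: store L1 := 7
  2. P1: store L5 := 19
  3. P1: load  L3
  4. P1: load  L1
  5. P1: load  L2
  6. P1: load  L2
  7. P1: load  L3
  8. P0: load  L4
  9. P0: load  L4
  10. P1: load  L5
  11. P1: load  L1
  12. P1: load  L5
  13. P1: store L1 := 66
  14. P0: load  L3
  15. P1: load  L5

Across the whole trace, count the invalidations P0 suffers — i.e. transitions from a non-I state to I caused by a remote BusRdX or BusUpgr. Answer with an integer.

[1] P0: store L1 := 7 | P0:M(7), P1:I | bus: BusRdX
[2] P1: store L5 := 19 | P0:I, P1:M(19) | bus: BusRdX
[3] P1: load  L3 | P0:I, P1:E(0) | bus: BusRd
[4] P1: load  L1 | P0:S(7), P1:S(7) | bus: BusRd,Flush
[5] P1: load  L2 | P0:I, P1:E(40) | bus: BusRd
[6] P1: load  L2 | P0:I, P1:E(40) | bus: none
[7] P1: load  L3 | P0:I, P1:E(0) | bus: none
[8] P0: load  L4 | P0:E(80), P1:I | bus: BusRd
[9] P0: load  L4 | P0:E(80), P1:I | bus: none
[10] P1: load  L5 | P0:I, P1:M(19) | bus: none
[11] P1: load  L1 | P0:S(7), P1:S(7) | bus: none
[12] P1: load  L5 | P0:I, P1:M(19) | bus: none
[13] P1: store L1 := 66 | P0:I, P1:M(66) | bus: BusUpgr
[14] P0: load  L3 | P0:S(0), P1:S(0) | bus: BusRd
[15] P1: load  L5 | P0:I, P1:M(19) | bus: none

invalidations = 1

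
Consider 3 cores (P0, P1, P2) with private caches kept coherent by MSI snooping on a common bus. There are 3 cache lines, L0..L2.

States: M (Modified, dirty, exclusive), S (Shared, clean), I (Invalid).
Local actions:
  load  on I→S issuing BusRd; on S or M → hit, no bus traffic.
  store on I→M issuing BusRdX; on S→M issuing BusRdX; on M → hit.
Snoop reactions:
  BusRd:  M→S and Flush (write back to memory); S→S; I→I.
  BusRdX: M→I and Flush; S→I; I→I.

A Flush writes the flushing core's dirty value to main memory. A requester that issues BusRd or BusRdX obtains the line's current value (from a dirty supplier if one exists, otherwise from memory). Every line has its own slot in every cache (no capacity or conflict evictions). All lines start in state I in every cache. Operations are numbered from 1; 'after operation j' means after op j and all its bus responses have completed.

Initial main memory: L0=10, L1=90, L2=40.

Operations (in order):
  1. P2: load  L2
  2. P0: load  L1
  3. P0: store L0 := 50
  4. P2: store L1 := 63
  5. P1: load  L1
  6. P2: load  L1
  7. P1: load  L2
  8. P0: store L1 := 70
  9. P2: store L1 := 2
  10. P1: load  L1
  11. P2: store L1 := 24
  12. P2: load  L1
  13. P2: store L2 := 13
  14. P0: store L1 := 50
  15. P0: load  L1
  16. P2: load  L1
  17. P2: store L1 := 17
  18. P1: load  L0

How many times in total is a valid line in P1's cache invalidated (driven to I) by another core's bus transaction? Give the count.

invalidations = 3

step 1: P2: load  L2  ⟶  IIS  (L2)  txn=BusRd  M[L2]=40
step 2: P0: load  L1  ⟶  SII  (L1)  txn=BusRd  M[L1]=90
step 3: P0: store L0 := 50  ⟶  MII  (L0)  txn=BusRdX  M[L0]=10
step 4: P2: store L1 := 63  ⟶  IIM  (L1)  txn=BusRdX  M[L1]=90
step 5: P1: load  L1  ⟶  ISS  (L1)  txn=BusRd+Flush  M[L1]=63
step 6: P2: load  L1  ⟶  ISS  (L1)  txn=∅  M[L1]=63
step 7: P1: load  L2  ⟶  ISS  (L2)  txn=BusRd  M[L2]=40
step 8: P0: store L1 := 70  ⟶  MII  (L1)  txn=BusRdX  M[L1]=63
step 9: P2: store L1 := 2  ⟶  IIM  (L1)  txn=BusRdX+Flush  M[L1]=70
step 10: P1: load  L1  ⟶  ISS  (L1)  txn=BusRd+Flush  M[L1]=2
step 11: P2: store L1 := 24  ⟶  IIM  (L1)  txn=BusRdX  M[L1]=2
step 12: P2: load  L1  ⟶  IIM  (L1)  txn=∅  M[L1]=2
step 13: P2: store L2 := 13  ⟶  IIM  (L2)  txn=BusRdX  M[L2]=40
step 14: P0: store L1 := 50  ⟶  MII  (L1)  txn=BusRdX+Flush  M[L1]=24
step 15: P0: load  L1  ⟶  MII  (L1)  txn=∅  M[L1]=24
step 16: P2: load  L1  ⟶  SIS  (L1)  txn=BusRd+Flush  M[L1]=50
step 17: P2: store L1 := 17  ⟶  IIM  (L1)  txn=BusRdX  M[L1]=50
step 18: P1: load  L0  ⟶  SSI  (L0)  txn=BusRd+Flush  M[L0]=50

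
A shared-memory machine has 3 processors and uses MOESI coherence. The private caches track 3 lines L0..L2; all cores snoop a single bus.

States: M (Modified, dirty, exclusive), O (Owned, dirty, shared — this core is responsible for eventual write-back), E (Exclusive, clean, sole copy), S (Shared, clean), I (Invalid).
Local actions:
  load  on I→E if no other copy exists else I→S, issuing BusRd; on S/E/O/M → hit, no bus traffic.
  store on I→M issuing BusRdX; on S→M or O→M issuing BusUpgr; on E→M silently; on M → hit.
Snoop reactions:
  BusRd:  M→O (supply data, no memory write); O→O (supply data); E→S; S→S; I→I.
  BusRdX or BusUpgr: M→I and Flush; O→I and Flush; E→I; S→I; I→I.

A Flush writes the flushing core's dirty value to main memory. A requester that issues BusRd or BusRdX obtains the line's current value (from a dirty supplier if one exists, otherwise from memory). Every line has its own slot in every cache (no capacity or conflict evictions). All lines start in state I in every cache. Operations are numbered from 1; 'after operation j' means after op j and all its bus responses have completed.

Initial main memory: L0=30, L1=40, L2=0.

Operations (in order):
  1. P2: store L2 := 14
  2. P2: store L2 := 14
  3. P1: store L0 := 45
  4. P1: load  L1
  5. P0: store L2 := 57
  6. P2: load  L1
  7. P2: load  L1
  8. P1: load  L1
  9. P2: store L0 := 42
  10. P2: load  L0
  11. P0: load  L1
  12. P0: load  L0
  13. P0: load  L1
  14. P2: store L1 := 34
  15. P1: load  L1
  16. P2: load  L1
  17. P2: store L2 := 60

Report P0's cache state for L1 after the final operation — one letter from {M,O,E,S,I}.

state = I

[1] P2: store L2 := 14 | P0:I, P1:I, P2:M(14) | bus: BusRdX
[2] P2: store L2 := 14 | P0:I, P1:I, P2:M(14) | bus: none
[3] P1: store L0 := 45 | P0:I, P1:M(45), P2:I | bus: BusRdX
[4] P1: load  L1 | P0:I, P1:E(40), P2:I | bus: BusRd
[5] P0: store L2 := 57 | P0:M(57), P1:I, P2:I | bus: BusRdX,Flush
[6] P2: load  L1 | P0:I, P1:S(40), P2:S(40) | bus: BusRd
[7] P2: load  L1 | P0:I, P1:S(40), P2:S(40) | bus: none
[8] P1: load  L1 | P0:I, P1:S(40), P2:S(40) | bus: none
[9] P2: store L0 := 42 | P0:I, P1:I, P2:M(42) | bus: BusRdX,Flush
[10] P2: load  L0 | P0:I, P1:I, P2:M(42) | bus: none
[11] P0: load  L1 | P0:S(40), P1:S(40), P2:S(40) | bus: BusRd
[12] P0: load  L0 | P0:S(42), P1:I, P2:O(42) | bus: BusRd
[13] P0: load  L1 | P0:S(40), P1:S(40), P2:S(40) | bus: none
[14] P2: store L1 := 34 | P0:I, P1:I, P2:M(34) | bus: BusUpgr
[15] P1: load  L1 | P0:I, P1:S(34), P2:O(34) | bus: BusRd
[16] P2: load  L1 | P0:I, P1:S(34), P2:O(34) | bus: none
[17] P2: store L2 := 60 | P0:I, P1:I, P2:M(60) | bus: BusRdX,Flush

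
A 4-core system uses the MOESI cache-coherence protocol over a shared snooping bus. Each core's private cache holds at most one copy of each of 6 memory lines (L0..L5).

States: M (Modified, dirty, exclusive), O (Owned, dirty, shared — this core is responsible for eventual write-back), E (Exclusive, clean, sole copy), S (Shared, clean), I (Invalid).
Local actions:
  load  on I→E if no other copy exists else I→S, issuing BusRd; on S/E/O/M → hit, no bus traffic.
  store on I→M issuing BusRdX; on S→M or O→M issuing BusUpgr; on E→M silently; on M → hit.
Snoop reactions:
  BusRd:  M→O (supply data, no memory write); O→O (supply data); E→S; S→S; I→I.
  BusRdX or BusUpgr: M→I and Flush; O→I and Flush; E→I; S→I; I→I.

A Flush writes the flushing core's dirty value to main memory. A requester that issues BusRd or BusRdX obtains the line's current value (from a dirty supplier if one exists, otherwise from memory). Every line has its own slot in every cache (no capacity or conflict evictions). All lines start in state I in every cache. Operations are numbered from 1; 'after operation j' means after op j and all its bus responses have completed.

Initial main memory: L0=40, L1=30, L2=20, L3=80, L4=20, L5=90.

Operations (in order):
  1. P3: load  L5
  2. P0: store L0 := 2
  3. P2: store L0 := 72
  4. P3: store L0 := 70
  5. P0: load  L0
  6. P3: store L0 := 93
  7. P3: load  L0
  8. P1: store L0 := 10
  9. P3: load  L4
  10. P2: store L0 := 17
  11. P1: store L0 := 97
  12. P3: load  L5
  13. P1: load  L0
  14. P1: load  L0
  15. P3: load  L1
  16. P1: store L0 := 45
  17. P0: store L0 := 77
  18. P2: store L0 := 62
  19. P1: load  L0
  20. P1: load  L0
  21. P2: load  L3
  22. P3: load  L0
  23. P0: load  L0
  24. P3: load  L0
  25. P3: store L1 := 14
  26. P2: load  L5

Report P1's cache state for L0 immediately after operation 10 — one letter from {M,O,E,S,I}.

[1] P3: load  L5 | P0:I, P1:I, P2:I, P3:E(90) | bus: BusRd
[2] P0: store L0 := 2 | P0:M(2), P1:I, P2:I, P3:I | bus: BusRdX
[3] P2: store L0 := 72 | P0:I, P1:I, P2:M(72), P3:I | bus: BusRdX,Flush
[4] P3: store L0 := 70 | P0:I, P1:I, P2:I, P3:M(70) | bus: BusRdX,Flush
[5] P0: load  L0 | P0:S(70), P1:I, P2:I, P3:O(70) | bus: BusRd
[6] P3: store L0 := 93 | P0:I, P1:I, P2:I, P3:M(93) | bus: BusUpgr
[7] P3: load  L0 | P0:I, P1:I, P2:I, P3:M(93) | bus: none
[8] P1: store L0 := 10 | P0:I, P1:M(10), P2:I, P3:I | bus: BusRdX,Flush
[9] P3: load  L4 | P0:I, P1:I, P2:I, P3:E(20) | bus: BusRd
[10] P2: store L0 := 17 | P0:I, P1:I, P2:M(17), P3:I | bus: BusRdX,Flush
[11] P1: store L0 := 97 | P0:I, P1:M(97), P2:I, P3:I | bus: BusRdX,Flush
[12] P3: load  L5 | P0:I, P1:I, P2:I, P3:E(90) | bus: none
[13] P1: load  L0 | P0:I, P1:M(97), P2:I, P3:I | bus: none
[14] P1: load  L0 | P0:I, P1:M(97), P2:I, P3:I | bus: none
[15] P3: load  L1 | P0:I, P1:I, P2:I, P3:E(30) | bus: BusRd
[16] P1: store L0 := 45 | P0:I, P1:M(45), P2:I, P3:I | bus: none
[17] P0: store L0 := 77 | P0:M(77), P1:I, P2:I, P3:I | bus: BusRdX,Flush
[18] P2: store L0 := 62 | P0:I, P1:I, P2:M(62), P3:I | bus: BusRdX,Flush
[19] P1: load  L0 | P0:I, P1:S(62), P2:O(62), P3:I | bus: BusRd
[20] P1: load  L0 | P0:I, P1:S(62), P2:O(62), P3:I | bus: none
[21] P2: load  L3 | P0:I, P1:I, P2:E(80), P3:I | bus: BusRd
[22] P3: load  L0 | P0:I, P1:S(62), P2:O(62), P3:S(62) | bus: BusRd
[23] P0: load  L0 | P0:S(62), P1:S(62), P2:O(62), P3:S(62) | bus: BusRd
[24] P3: load  L0 | P0:S(62), P1:S(62), P2:O(62), P3:S(62) | bus: none
[25] P3: store L1 := 14 | P0:I, P1:I, P2:I, P3:M(14) | bus: none
[26] P2: load  L5 | P0:I, P1:I, P2:S(90), P3:S(90) | bus: BusRd

state = I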